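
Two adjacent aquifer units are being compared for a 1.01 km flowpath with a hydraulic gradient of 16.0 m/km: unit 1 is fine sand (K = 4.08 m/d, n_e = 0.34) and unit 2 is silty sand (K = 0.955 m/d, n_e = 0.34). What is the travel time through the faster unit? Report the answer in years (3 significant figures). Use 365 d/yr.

14.4 years

Unit 1 (fine sand): v = 4.08×0.016/0.34 = 0.1920 m/d, t = 1010/0.1920 = 5260 d
Unit 2 (silty sand): v = 0.955×0.016/0.34 = 0.04494 m/d, t = 1010/0.04494 = 22470 d
Faster: 5260 d / 365 = 14.4 yr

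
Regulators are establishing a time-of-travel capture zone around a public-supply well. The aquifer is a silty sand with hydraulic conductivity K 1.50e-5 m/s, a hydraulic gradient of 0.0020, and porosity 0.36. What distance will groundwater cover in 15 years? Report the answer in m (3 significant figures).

39.4 m

K = 1.50e-5 m/s × 86400 s/d = 1.296 m/d
Darcy flux q = K·i = 1.296 × 0.0020 = 0.002592 m/d
v = Ki/n = 1.296·0.0020/0.36 = 0.007200 m/d
T = 15 yr × 365 = 5475 d
L = v × T = 0.007200 × 5475 = 39.42 m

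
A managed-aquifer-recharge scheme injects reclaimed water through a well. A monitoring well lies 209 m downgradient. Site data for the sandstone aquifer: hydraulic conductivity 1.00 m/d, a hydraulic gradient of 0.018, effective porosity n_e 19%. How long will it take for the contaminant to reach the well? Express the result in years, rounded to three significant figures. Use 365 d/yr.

6.04 years

Specific discharge q = 1.00 × 0.018 = 0.01800 m/d
Average linear velocity = 0.01800 / 0.19 = 0.09474 m/d
t = L / v = 209 / 0.09474 = 2206 d
   = 2206 / 365 = 6.04 yr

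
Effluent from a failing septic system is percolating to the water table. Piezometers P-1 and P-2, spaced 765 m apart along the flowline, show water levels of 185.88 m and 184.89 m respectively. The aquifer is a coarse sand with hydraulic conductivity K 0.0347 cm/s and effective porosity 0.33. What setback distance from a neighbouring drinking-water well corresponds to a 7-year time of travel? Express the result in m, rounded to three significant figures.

300 m

Hydraulic gradient i = (185.88 − 184.89) / 765 = 0.99 / 765 = 0.001294
K = 0.0347 cm/s × 864 = 29.98 m/d
q = Ki = 29.98 × 0.001294 = 0.03880 m/d
Seepage velocity v = q / n = 0.03880 / 0.33 = 0.1176 m/d
T = 7 yr × 365 = 2555 d
L = v × T = 0.1176 × 2555 = 300.4 m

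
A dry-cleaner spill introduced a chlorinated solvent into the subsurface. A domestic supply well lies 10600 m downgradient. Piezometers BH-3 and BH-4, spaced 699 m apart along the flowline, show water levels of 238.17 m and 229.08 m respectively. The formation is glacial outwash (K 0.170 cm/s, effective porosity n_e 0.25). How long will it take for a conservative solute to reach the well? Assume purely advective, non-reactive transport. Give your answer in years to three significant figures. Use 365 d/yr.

3.80 years

Hydraulic gradient i = (238.17 − 229.08) / 699 = 9.09 / 699 = 0.01300
K = 0.170 cm/s × 864 = 146.9 m/d
q = Ki = 146.9 × 0.01300 = 1.910 m/d
Seepage velocity v = q / n = 1.910 / 0.25 = 7.640 m/d
t = L / v = 10600 / 7.640 = 1387 d
   = 1387 / 365 = 3.80 yr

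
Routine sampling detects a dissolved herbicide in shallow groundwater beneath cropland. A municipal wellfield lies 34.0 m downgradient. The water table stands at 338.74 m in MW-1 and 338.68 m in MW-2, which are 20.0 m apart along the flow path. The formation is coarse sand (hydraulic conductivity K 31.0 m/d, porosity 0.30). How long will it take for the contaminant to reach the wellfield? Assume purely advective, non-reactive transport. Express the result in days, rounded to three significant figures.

110 days

Hydraulic gradient i = (338.74 − 338.68) / 20.0 = 0.06 / 20.0 = 0.003000
Specific discharge q = 31.0 × 0.003000 = 0.09300 m/d
v_s = q/n_e = 0.09300/0.30 = 0.3100 m/d
t = L / v = 34.0 / 0.3100 = 109.7 d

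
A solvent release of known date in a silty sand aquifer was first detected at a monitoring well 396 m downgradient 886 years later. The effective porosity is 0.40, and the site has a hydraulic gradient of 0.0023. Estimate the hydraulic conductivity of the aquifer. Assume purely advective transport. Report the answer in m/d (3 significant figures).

0.213 m/d

t = 886 years = 323400 d
v = L / t = 396 / 323400 = 0.001225 m/d
K = v · n / i = 0.001225 × 0.40 / 0.0023 = 0.213 m/d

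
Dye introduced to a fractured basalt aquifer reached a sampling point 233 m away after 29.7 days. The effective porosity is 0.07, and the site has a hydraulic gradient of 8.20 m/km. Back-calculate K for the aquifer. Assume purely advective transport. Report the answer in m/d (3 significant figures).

v = L / t = 233 / 29.7 = 7.845 m/d
K = v · n / i = 7.845 × 0.07 / 0.0082 = 67.0 m/d

67.0 m/d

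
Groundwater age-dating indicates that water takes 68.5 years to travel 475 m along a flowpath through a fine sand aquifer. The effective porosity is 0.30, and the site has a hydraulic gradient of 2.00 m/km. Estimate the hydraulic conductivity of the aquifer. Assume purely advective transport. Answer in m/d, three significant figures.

t = 68.5 years = 25000 d
v = L / t = 475 / 25000 = 0.01900 m/d
K = v · n / i = 0.01900 × 0.30 / 0.0020 = 2.85 m/d

2.85 m/d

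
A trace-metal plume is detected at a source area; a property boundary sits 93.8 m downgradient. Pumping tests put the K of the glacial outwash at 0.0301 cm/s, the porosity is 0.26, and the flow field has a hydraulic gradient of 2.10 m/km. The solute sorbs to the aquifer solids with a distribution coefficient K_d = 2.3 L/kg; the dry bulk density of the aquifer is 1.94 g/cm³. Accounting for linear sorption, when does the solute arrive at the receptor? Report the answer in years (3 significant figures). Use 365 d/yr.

K = 0.0301 cm/s × 864 = 26.01 m/d
q = Ki = 26.01 × 0.0021 = 0.05461 m/d
Average linear velocity = 0.05461 / 0.26 = 0.2101 m/d
Retardation R = 1 + ρ_b·K_d/n = 1 + 1.94×2.3/0.26 = 18.16
Contaminant velocity v_c = v/R = 0.2101/18.16 = 0.01157 m/d
t = L/v_c = 93.8/0.01157 = 8110 d
   = 8110/365 = 22.2 yr

22.2 years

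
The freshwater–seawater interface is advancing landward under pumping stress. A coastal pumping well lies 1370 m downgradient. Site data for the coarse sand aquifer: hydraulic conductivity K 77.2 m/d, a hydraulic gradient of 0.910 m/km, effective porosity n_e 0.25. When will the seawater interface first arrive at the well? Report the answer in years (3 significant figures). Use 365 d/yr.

13.4 years

Darcy flux q = K·i = 77.2 × 9.1e-4 = 0.07025 m/d
v_s = q/n_e = 0.07025/0.25 = 0.2810 m/d
t = L / v = 1370 / 0.2810 = 4875 d
   = 4875 / 365 = 13.4 yr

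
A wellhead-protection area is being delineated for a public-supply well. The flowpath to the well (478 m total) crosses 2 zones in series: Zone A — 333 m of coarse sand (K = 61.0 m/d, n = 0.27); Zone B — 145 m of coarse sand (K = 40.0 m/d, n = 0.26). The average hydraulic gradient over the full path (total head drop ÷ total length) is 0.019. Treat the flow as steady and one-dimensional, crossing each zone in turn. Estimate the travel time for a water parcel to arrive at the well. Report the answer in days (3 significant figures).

128 days

Continuity: the same q passes through each zone, so ΔH = q·Σ(L_j/K_j) — the zones act as resistances in series.
Σ(L/K) = 333/61.0 + 145/40.0 = 5.459 + 3.625 = 9.084 d
K_eq = L_total / Σ(L/K) = 478 / 9.084 = 52.62 m/d
q = K_eq · i = 52.62 × 0.019 = 0.9998 m/d (same in every zone)
Zone A: v = q/n = 0.9998/0.27 = 3.703 m/d → t_A = 333/3.703 = 89.93 d
Zone B: v = q/n = 0.9998/0.26 = 3.845 m/d → t_B = 145/3.845 = 37.71 d
Total t = 89.93 + 37.71 = 127.6 d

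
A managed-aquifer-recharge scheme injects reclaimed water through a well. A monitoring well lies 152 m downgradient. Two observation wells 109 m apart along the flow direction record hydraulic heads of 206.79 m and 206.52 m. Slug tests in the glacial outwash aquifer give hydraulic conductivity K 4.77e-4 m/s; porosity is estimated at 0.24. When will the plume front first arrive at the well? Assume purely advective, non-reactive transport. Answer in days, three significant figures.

357 days

Hydraulic gradient i = (206.79 − 206.52) / 109 = 0.27 / 109 = 0.002477
K = 4.77e-4 m/s × 86400 s/d = 41.21 m/d
Specific discharge q = 41.21 × 0.002477 = 0.1021 m/d
v = Ki/n = 41.21·0.002477/0.24 = 0.4254 m/d
t = L / v = 152 / 0.4254 = 357.3 d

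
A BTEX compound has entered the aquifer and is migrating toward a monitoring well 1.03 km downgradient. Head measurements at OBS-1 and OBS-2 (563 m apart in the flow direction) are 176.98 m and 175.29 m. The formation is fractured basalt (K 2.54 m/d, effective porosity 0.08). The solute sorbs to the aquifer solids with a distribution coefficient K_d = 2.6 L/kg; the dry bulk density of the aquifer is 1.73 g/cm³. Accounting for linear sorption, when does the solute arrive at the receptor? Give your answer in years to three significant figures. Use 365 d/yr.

Hydraulic gradient i = (176.98 − 175.29) / 563 = 1.69 / 563 = 0.003002
Specific discharge q = 2.54 × 0.003002 = 0.007625 m/d
v_s = q/n_e = 0.007625/0.08 = 0.09531 m/d
Retardation R = 1 + ρ_b·K_d/n = 1 + 1.73×2.6/0.08 = 57.23
Contaminant velocity v_c = v/R = 0.09531/57.23 = 0.001665 m/d
L = 1.03 km = 1030 m
t = L/v_c = 1030/0.001665 = 618400 d
   = 618400/365 = 1690 yr

1690 years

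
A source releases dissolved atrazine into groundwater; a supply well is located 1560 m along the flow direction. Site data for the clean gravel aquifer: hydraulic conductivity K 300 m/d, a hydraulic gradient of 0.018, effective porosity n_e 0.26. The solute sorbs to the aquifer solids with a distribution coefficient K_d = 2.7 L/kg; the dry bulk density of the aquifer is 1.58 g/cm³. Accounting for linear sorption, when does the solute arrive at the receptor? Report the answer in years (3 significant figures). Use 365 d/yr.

Specific discharge q = 300 × 0.018 = 5.400 m/d
v = Ki/n = 300·0.018/0.26 = 20.77 m/d
Retardation R = 1 + ρ_b·K_d/n = 1 + 1.58×2.7/0.26 = 17.41
Contaminant velocity v_c = v/R = 20.77/17.41 = 1.193 m/d
t = L/v_c = 1560/1.193 = 1308 d
   = 1308/365 = 3.58 yr

3.58 years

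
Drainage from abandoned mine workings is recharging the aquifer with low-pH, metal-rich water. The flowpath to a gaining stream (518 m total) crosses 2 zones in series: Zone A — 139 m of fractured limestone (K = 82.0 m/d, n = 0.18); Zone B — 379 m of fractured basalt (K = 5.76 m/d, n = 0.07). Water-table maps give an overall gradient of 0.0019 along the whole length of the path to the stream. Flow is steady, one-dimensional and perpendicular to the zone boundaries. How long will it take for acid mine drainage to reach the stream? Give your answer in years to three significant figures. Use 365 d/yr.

For zones in series the flux q is common to all zones; the equivalent conductivity is the harmonic (thickness-weighted) mean, K_eq = L_total / Σ(L_j/K_j).
Σ(L/K) = 139/82.0 + 379/5.76 = 1.695 + 65.80 = 67.49 d
K_eq = L_total / Σ(L/K) = 518 / 67.49 = 7.675 m/d
q = K_eq · i = 7.675 × 0.0019 = 0.01458 m/d (same in every zone)
Zone A: v = q/n = 0.01458/0.18 = 0.08101 m/d → t_A = 139/0.08101 = 1716 d
Zone B: v = q/n = 0.01458/0.07 = 0.2083 m/d → t_B = 379/0.2083 = 1819 d
Total t = 1716 + 1819 = 3535 d
   = 3535 / 365 = 9.69 yr

9.69 years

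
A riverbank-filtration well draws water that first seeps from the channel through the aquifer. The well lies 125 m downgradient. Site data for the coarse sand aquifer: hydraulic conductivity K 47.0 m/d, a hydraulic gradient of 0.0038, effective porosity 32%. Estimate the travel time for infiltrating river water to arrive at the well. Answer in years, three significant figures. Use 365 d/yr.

Specific discharge q = 47.0 × 0.0038 = 0.1786 m/d
v = Ki/n = 47.0·0.0038/0.32 = 0.5581 m/d
t = L / v = 125 / 0.5581 = 224.0 d
   = 224.0 / 365 = 0.614 yr

0.614 years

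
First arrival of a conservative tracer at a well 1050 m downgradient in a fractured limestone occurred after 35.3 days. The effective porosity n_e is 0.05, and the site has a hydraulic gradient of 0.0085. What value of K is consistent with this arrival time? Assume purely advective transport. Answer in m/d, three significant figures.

175 m/d

v = L / t = 1050 / 35.3 = 29.75 m/d
K = v · n / i = 29.75 × 0.05 / 0.0085 = 175 m/d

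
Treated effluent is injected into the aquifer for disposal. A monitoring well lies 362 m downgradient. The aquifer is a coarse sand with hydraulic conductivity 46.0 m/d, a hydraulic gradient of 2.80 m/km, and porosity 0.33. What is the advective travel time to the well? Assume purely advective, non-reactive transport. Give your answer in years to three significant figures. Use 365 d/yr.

2.54 years

Specific discharge q = 46.0 × 0.0028 = 0.1288 m/d
Seepage velocity v = q / n = 0.1288 / 0.33 = 0.3903 m/d
t = L / v = 362 / 0.3903 = 927.5 d
   = 927.5 / 365 = 2.54 yr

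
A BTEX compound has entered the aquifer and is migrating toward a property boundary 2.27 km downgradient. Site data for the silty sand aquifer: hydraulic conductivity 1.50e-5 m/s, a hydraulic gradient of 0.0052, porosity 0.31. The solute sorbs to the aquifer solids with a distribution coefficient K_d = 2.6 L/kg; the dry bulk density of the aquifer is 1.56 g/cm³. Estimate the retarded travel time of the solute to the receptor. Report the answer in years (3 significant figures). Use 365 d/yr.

K = 1.50e-5 m/s × 86400 s/d = 1.296 m/d
q = Ki = 1.296 × 0.0052 = 0.006739 m/d
Seepage velocity v = q / n = 0.006739 / 0.31 = 0.02174 m/d
Retardation R = 1 + ρ_b·K_d/n = 1 + 1.56×2.6/0.31 = 14.08
Contaminant velocity v_c = v/R = 0.02174/14.08 = 0.001544 m/d
L = 2.27 km = 2270 m
t = L/v_c = 2270/0.001544 = 1.471e6 d
   = 1.471e6/365 = 4030 yr

4030 years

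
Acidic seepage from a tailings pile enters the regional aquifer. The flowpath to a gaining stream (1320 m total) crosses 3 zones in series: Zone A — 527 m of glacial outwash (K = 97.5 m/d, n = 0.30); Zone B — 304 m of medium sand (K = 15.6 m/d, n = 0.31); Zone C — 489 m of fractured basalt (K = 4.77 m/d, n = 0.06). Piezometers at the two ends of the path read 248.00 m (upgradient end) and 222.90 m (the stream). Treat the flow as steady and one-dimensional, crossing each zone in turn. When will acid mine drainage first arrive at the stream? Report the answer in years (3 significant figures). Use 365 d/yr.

3.92 years

Total head drop ΔH = 248.00 − 222.90 = 25.10 m
Steady 1-D flow in series ⇒ the Darcy flux q is identical in every zone and the zone head losses add (resistances L/K in series).
Σ(L/K) = 527/97.5 + 304/15.6 + 489/4.77 = 5.405 + 19.49 + 102.5 = 127.4 d
q = ΔH / Σ(L/K) = 25.10 / 127.4 = 0.1970 m/d (same in every zone)
Zone A: v = q/n = 0.1970/0.30 = 0.6567 m/d → t_A = 527/0.6567 = 802.5 d
Zone B: v = q/n = 0.1970/0.31 = 0.6355 m/d → t_B = 304/0.6355 = 478.4 d
Zone C: v = q/n = 0.1970/0.06 = 3.283 m/d → t_C = 489/3.283 = 148.9 d
Total t = 802.5 + 478.4 + 148.9 = 1430 d
   = 1430 / 365 = 3.92 yr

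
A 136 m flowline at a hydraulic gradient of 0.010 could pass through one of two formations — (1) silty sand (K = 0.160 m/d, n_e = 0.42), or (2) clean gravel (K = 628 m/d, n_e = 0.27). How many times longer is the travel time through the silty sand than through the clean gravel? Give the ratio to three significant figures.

6110

Unit 1 (silty sand): v = 0.160×0.010/0.42 = 0.003810 m/d, t = 136/0.003810 = 35700 d
Unit 2 (clean gravel): v = 628×0.010/0.27 = 23.26 m/d, t = 136/23.26 = 5.847 d
t(silty sand) / t(clean gravel) = 35700/5.847 = 6110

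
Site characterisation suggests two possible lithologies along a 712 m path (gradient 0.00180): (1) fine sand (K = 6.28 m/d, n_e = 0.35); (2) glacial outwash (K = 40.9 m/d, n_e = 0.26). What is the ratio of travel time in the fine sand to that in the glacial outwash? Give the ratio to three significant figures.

8.77

Unit 1 (fine sand): v = 6.28×0.0018/0.35 = 0.03230 m/d, t = 712/0.03230 = 22050 d
Unit 2 (glacial outwash): v = 40.9×0.0018/0.26 = 0.2832 m/d, t = 712/0.2832 = 2515 d
t(fine sand) / t(glacial outwash) = 22050/2515 = 8.77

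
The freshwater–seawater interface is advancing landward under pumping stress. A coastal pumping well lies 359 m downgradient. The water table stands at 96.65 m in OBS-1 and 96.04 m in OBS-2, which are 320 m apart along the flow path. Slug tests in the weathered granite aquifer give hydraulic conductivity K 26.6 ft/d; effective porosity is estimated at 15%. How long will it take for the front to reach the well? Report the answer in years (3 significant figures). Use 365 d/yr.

9.55 years

Hydraulic gradient i = (96.65 − 96.04) / 320 = 0.61 / 320 = 0.001906
K = 26.6 ft/d × 0.3048 = 8.108 m/d
Specific discharge q = 8.108 × 0.001906 = 0.01546 m/d
Seepage velocity v = q / n = 0.01546 / 0.15 = 0.1030 m/d
t = L / v = 359 / 0.1030 = 3484 d
   = 3484 / 365 = 9.55 yr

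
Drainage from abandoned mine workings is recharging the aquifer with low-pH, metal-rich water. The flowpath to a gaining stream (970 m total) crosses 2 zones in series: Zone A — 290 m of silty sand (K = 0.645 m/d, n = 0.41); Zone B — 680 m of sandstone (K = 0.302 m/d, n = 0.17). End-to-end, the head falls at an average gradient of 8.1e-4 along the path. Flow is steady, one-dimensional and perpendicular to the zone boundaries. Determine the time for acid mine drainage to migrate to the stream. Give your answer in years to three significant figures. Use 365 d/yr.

2210 years

For zones in series the flux q is common to all zones; the equivalent conductivity is the harmonic (thickness-weighted) mean, K_eq = L_total / Σ(L_j/K_j).
Σ(L/K) = 290/0.645 + 680/0.302 = 449.6 + 2252 = 2701 d
K_eq = L_total / Σ(L/K) = 970 / 2701 = 0.3591 m/d
q = K_eq · i = 0.3591 × 8.1e-4 = 2.909e-4 m/d (same in every zone)
Zone A: v = q/n = 2.909e-4/0.41 = 7.094e-4 m/d → t_A = 290/7.094e-4 = 408800 d
Zone B: v = q/n = 2.909e-4/0.17 = 0.001711 m/d → t_B = 680/0.001711 = 397400 d
Total t = 408800 + 397400 = 806200 d
   = 806200 / 365 = 2210 yr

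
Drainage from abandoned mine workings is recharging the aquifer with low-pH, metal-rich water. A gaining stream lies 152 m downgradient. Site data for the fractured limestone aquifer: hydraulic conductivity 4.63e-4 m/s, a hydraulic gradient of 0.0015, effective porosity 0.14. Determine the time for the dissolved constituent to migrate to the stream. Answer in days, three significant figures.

K = 4.63e-4 m/s × 86400 s/d = 40.00 m/d
Specific discharge q = 40.00 × 0.0015 = 0.06000 m/d
v_s = q/n_e = 0.06000/0.14 = 0.4286 m/d
t = L / v = 152 / 0.4286 = 354.6 d

355 days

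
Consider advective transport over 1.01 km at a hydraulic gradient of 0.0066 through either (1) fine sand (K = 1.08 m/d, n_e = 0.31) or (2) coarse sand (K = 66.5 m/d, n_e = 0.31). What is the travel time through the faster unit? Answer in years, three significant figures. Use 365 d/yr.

Unit 1 (fine sand): v = 1.08×0.0066/0.31 = 0.02299 m/d, t = 1010/0.02299 = 43930 d
Unit 2 (coarse sand): v = 66.5×0.0066/0.31 = 1.416 m/d, t = 1010/1.416 = 713.4 d
Faster: 713.4 d / 365 = 1.95 yr

1.95 years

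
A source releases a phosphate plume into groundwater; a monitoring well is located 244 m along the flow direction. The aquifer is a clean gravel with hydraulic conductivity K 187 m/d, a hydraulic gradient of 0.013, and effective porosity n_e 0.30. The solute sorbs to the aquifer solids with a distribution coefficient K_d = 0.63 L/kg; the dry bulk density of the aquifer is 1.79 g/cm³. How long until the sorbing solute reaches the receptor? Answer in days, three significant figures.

143 days

Darcy flux q = K·i = 187 × 0.013 = 2.431 m/d
v = Ki/n = 187·0.013/0.30 = 8.103 m/d
Retardation R = 1 + ρ_b·K_d/n = 1 + 1.79×0.63/0.30 = 4.759
Contaminant velocity v_c = v/R = 8.103/4.759 = 1.703 m/d
t = L/v_c = 244/1.703 = 143.3 d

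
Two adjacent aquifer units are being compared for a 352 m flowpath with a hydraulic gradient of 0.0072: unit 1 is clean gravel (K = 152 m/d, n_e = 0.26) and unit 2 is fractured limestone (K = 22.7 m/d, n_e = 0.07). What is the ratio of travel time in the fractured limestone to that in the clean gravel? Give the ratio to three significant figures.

Unit 1 (clean gravel): v = 152×0.0072/0.26 = 4.209 m/d, t = 352/4.209 = 83.63 d
Unit 2 (fractured limestone): v = 22.7×0.0072/0.07 = 2.335 m/d, t = 352/2.335 = 150.8 d
t(fractured limestone) / t(clean gravel) = 150.8/83.63 = 1.80

1.80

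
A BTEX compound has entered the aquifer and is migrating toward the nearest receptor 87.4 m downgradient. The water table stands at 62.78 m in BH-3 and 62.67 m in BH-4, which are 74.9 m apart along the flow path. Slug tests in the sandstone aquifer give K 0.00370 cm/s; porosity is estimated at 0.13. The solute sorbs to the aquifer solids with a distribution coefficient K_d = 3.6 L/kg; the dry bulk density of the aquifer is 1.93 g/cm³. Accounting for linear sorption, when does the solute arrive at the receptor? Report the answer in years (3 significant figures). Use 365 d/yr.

Hydraulic gradient i = (62.78 − 62.67) / 74.9 = 0.11 / 74.9 = 0.001469
K = 0.00370 cm/s × 864 = 3.197 m/d
Darcy flux q = K·i = 3.197 × 0.001469 = 0.004695 m/d
Seepage velocity v = q / n = 0.004695 / 0.13 = 0.03611 m/d
Retardation R = 1 + ρ_b·K_d/n = 1 + 1.93×3.6/0.13 = 54.45
Contaminant velocity v_c = v/R = 0.03611/54.45 = 6.633e-4 m/d
t = L/v_c = 87.4/6.633e-4 = 131800 d
   = 131800/365 = 361 yr

361 years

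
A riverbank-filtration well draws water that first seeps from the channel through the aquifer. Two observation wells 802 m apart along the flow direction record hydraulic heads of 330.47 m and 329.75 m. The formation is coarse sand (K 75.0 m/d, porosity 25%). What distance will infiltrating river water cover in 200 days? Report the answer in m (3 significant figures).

53.9 m

Hydraulic gradient i = (330.47 − 329.75) / 802 = 0.72 / 802 = 8.978e-4
Darcy flux q = K·i = 75.0 × 8.978e-4 = 0.06733 m/d
Average linear velocity = 0.06733 / 0.25 = 0.2693 m/d
L = v × T = 0.2693 × 200 = 53.87 m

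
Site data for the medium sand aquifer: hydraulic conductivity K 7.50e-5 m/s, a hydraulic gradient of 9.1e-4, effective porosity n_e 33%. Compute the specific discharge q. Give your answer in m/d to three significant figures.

K = 7.50e-5 m/s × 86400 s/d = 6.480 m/d
q = Ki = 6.480 × 9.1e-4 = 0.005897 m/d

0.00590 m/d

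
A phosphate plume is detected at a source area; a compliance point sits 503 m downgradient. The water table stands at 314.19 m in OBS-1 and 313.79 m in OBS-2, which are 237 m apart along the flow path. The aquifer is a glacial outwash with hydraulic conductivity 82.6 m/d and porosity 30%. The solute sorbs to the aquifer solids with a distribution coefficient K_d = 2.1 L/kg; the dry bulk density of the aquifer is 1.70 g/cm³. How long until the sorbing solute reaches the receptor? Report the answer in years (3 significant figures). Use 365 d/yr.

38.3 years

Hydraulic gradient i = (314.19 − 313.79) / 237 = 0.40 / 237 = 0.001688
q = Ki = 82.6 × 0.001688 = 0.1394 m/d
v = Ki/n = 82.6·0.001688/0.30 = 0.4647 m/d
Retardation R = 1 + ρ_b·K_d/n = 1 + 1.70×2.1/0.30 = 12.90
Contaminant velocity v_c = v/R = 0.4647/12.90 = 0.03602 m/d
t = L/v_c = 503/0.03602 = 13960 d
   = 13960/365 = 38.3 yr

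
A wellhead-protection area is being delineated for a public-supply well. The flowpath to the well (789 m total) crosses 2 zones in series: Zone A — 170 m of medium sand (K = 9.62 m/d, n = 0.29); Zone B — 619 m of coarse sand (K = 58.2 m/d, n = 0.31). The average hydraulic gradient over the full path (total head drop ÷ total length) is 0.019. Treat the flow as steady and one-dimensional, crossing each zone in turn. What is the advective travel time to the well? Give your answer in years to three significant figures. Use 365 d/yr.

1.25 years

Continuity: the same q passes through each zone, so ΔH = q·Σ(L_j/K_j) — the zones act as resistances in series.
Σ(L/K) = 170/9.62 + 619/58.2 = 17.67 + 10.64 = 28.31 d
K_eq = L_total / Σ(L/K) = 789 / 28.31 = 27.87 m/d
q = K_eq · i = 27.87 × 0.019 = 0.5296 m/d (same in every zone)
Zone A: v = q/n = 0.5296/0.29 = 1.826 m/d → t_A = 170/1.826 = 93.09 d
Zone B: v = q/n = 0.5296/0.31 = 1.708 m/d → t_B = 619/1.708 = 362.3 d
Total t = 93.09 + 362.3 = 455.4 d
   = 455.4 / 365 = 1.25 yr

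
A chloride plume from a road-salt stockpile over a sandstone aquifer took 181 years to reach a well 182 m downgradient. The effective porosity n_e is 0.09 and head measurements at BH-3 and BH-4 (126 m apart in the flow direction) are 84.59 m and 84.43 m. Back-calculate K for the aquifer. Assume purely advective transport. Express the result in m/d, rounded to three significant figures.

0.195 m/d

Hydraulic gradient i = (84.59 − 84.43) / 126 = 0.16 / 126 = 0.001270
t = 181 years = 66070 d
v = L / t = 182 / 66070 = 0.002755 m/d
K = v · n / i = 0.002755 × 0.09 / 0.001270 = 0.195 m/d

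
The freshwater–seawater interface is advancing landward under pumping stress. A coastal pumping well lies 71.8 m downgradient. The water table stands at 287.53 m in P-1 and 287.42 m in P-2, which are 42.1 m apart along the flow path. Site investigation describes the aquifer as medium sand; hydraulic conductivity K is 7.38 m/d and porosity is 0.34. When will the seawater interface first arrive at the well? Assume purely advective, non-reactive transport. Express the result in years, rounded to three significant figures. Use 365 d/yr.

Hydraulic gradient i = (287.53 − 287.42) / 42.1 = 0.11 / 42.1 = 0.002613
Specific discharge q = 7.38 × 0.002613 = 0.01928 m/d
Average linear velocity = 0.01928 / 0.34 = 0.05671 m/d
t = L / v = 71.8 / 0.05671 = 1266 d
   = 1266 / 365 = 3.47 yr

3.47 years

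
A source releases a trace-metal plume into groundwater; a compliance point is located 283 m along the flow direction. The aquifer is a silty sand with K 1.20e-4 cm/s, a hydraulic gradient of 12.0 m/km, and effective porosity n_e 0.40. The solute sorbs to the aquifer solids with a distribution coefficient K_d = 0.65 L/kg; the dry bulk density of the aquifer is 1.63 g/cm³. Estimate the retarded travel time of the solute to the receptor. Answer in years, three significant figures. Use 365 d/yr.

910 years

K = 1.20e-4 cm/s × 864 = 0.1037 m/d
Specific discharge q = 0.1037 × 0.012 = 0.001244 m/d
v = Ki/n = 0.1037·0.012/0.40 = 0.003110 m/d
Retardation R = 1 + ρ_b·K_d/n = 1 + 1.63×0.65/0.40 = 3.649
Contaminant velocity v_c = v/R = 0.003110/3.649 = 8.525e-4 m/d
t = L/v_c = 283/8.525e-4 = 332000 d
   = 332000/365 = 910 yr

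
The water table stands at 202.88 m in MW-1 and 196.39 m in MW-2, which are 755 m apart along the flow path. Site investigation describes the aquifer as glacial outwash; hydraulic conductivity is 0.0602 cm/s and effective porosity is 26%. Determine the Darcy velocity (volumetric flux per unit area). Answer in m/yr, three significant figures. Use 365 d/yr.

Hydraulic gradient i = (202.88 − 196.39) / 755 = 6.49 / 755 = 0.008596
K = 0.0602 cm/s × 864 = 52.01 m/d
q = Ki = 52.01 × 0.008596 = 0.4471 m/d
   = 0.4471 × 365 = 163 m/yr

163 m/yr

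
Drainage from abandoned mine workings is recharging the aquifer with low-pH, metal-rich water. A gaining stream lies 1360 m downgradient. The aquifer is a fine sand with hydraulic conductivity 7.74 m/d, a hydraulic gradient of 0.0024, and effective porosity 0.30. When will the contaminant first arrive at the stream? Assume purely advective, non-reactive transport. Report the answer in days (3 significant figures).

Specific discharge q = 7.74 × 0.0024 = 0.01858 m/d
v = Ki/n = 7.74·0.0024/0.30 = 0.06192 m/d
t = L / v = 1360 / 0.06192 = 21960 d

22000 days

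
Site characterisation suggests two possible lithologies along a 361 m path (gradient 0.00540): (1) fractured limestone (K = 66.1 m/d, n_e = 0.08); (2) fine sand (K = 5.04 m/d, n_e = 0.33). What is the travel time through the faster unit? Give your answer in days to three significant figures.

80.9 days

Unit 1 (fractured limestone): v = 66.1×0.0054/0.08 = 4.462 m/d, t = 361/4.462 = 80.91 d
Unit 2 (fine sand): v = 5.04×0.0054/0.33 = 0.08247 m/d, t = 361/0.08247 = 4377 d
Faster unit: t = 80.9 d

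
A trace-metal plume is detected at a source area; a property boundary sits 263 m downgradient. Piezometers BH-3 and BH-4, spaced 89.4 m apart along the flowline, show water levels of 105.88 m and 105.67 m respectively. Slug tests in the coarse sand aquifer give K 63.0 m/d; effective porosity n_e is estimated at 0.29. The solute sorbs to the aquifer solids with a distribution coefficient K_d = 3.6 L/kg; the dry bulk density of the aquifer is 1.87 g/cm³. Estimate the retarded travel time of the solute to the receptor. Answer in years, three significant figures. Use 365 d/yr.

34.2 years

Hydraulic gradient i = (105.88 − 105.67) / 89.4 = 0.21 / 89.4 = 0.002349
Darcy flux q = K·i = 63.0 × 0.002349 = 0.1480 m/d
v = Ki/n = 63.0·0.002349/0.29 = 0.5103 m/d
Retardation R = 1 + ρ_b·K_d/n = 1 + 1.87×3.6/0.29 = 24.21
Contaminant velocity v_c = v/R = 0.5103/24.21 = 0.02107 m/d
t = L/v_c = 263/0.02107 = 12480 d
   = 12480/365 = 34.2 yr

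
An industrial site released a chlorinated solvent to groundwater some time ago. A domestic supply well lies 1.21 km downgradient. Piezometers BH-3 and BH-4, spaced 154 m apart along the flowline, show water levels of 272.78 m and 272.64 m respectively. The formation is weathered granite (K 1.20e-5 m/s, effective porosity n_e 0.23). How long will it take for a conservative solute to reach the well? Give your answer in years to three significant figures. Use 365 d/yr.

809 years

Hydraulic gradient i = (272.78 − 272.64) / 154 = 0.14 / 154 = 9.091e-4
K = 1.20e-5 m/s × 86400 s/d = 1.037 m/d
Darcy flux q = K·i = 1.037 × 9.091e-4 = 9.425e-4 m/d
v = Ki/n = 1.037·9.091e-4/0.23 = 0.004098 m/d
L = 1.21 km = 1210 m
t = L / v = 1210 / 0.004098 = 295300 d
   = 295300 / 365 = 809 yr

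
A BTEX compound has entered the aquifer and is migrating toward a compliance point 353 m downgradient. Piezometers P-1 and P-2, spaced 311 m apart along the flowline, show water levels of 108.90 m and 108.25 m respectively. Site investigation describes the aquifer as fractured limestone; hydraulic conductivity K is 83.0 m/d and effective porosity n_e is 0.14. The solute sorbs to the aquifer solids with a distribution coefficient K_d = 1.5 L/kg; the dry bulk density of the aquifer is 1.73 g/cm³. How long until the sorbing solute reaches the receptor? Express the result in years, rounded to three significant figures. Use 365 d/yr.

Hydraulic gradient i = (108.90 − 108.25) / 311 = 0.65 / 311 = 0.002090
Specific discharge q = 83.0 × 0.002090 = 0.1735 m/d
Average linear velocity = 0.1735 / 0.14 = 1.239 m/d
Retardation R = 1 + ρ_b·K_d/n = 1 + 1.73×1.5/0.14 = 19.54
Contaminant velocity v_c = v/R = 1.239/19.54 = 0.06343 m/d
t = L/v_c = 353/0.06343 = 5565 d
   = 5565/365 = 15.2 yr

15.2 years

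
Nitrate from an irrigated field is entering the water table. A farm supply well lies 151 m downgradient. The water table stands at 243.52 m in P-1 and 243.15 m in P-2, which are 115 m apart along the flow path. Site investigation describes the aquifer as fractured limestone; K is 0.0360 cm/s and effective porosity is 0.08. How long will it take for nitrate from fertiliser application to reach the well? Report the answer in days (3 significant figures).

121 days

Hydraulic gradient i = (243.52 − 243.15) / 115 = 0.37 / 115 = 0.003217
K = 0.0360 cm/s × 864 = 31.10 m/d
Specific discharge q = 31.10 × 0.003217 = 0.1001 m/d
Average linear velocity = 0.1001 / 0.08 = 1.251 m/d
t = L / v = 151 / 1.251 = 120.7 d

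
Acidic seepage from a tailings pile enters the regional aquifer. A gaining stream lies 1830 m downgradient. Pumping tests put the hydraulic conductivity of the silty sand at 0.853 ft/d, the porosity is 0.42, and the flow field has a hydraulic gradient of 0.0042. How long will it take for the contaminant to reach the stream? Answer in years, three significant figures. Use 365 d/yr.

K = 0.853 ft/d × 0.3048 = 0.2600 m/d
q = Ki = 0.2600 × 0.0042 = 0.001092 m/d
Seepage velocity v = q / n = 0.001092 / 0.42 = 0.002600 m/d
t = L / v = 1830 / 0.002600 = 703900 d
   = 703900 / 365 = 1930 yr

1930 years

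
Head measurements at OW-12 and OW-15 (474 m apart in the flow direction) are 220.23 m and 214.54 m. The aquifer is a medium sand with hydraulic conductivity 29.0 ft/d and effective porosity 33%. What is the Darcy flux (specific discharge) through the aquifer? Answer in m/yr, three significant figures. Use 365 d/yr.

38.7 m/yr

Hydraulic gradient i = (220.23 − 214.54) / 474 = 5.69 / 474 = 0.01200
K = 29.0 ft/d × 0.3048 = 8.839 m/d
Darcy flux q = K·i = 8.839 × 0.01200 = 0.1061 m/d
   = 0.1061 × 365 = 38.7 m/yr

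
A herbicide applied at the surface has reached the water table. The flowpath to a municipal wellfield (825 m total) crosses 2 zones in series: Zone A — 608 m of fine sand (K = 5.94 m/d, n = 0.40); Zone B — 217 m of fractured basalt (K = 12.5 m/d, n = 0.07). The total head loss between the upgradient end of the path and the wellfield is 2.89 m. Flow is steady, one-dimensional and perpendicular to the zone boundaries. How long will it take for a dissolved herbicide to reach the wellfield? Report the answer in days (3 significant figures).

Steady 1-D flow in series ⇒ the Darcy flux q is identical in every zone and the zone head losses add (resistances L/K in series).
Σ(L/K) = 608/5.94 + 217/12.5 = 102.4 + 17.36 = 119.7 d
q = ΔH / Σ(L/K) = 2.89 / 119.7 = 0.02414 m/d (same in every zone)
Zone A: v = q/n = 0.02414/0.40 = 0.06035 m/d → t_A = 608/0.06035 = 10070 d
Zone B: v = q/n = 0.02414/0.07 = 0.3449 m/d → t_B = 217/0.3449 = 629.2 d
Total t = 10070 + 629.2 = 10700 d

10700 days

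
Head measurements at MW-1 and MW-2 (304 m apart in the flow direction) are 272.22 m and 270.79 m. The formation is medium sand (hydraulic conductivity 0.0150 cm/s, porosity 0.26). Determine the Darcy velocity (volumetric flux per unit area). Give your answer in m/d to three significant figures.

0.0610 m/d

Hydraulic gradient i = (272.22 − 270.79) / 304 = 1.43 / 304 = 0.004704
K = 0.0150 cm/s × 864 = 12.96 m/d
Specific discharge q = 12.96 × 0.004704 = 0.06096 m/d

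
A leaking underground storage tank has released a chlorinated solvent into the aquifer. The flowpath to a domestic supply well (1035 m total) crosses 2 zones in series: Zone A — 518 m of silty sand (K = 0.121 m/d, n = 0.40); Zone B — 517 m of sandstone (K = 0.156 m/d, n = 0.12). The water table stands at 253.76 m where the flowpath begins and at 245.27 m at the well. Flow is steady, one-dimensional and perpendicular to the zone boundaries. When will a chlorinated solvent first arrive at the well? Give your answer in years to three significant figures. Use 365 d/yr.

Total head drop ΔH = 253.76 − 245.27 = 8.49 m
Continuity: the same q passes through each zone, so ΔH = q·Σ(L_j/K_j) — the zones act as resistances in series.
Σ(L/K) = 518/0.121 + 517/0.156 = 4281 + 3314 = 7595 d
q = ΔH / Σ(L/K) = 8.49 / 7595 = 0.001118 m/d (same in every zone)
Zone A: v = q/n = 0.001118/0.40 = 0.002795 m/d → t_A = 518/0.002795 = 185400 d
Zone B: v = q/n = 0.001118/0.12 = 0.009315 m/d → t_B = 517/0.009315 = 55500 d
Total t = 185400 + 55500 = 240900 d
   = 240900 / 365 = 660 yr

660 years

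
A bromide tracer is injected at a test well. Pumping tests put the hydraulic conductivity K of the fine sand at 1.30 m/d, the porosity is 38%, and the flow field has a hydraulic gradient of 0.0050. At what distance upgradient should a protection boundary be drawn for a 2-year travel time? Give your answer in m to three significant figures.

12.5 m

q = Ki = 1.30 × 0.0050 = 0.006500 m/d
Average linear velocity = 0.006500 / 0.38 = 0.01711 m/d
T = 2 yr × 365 = 730 d
L = v × T = 0.01711 × 730 = 12.49 m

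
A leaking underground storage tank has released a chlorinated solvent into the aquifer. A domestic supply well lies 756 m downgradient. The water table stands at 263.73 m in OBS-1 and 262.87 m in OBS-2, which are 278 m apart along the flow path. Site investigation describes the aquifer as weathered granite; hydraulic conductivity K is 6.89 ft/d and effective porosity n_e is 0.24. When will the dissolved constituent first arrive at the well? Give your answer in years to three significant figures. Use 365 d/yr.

76.5 years

Hydraulic gradient i = (263.73 − 262.87) / 278 = 0.86 / 278 = 0.003094
K = 6.89 ft/d × 0.3048 = 2.100 m/d
Darcy flux q = K·i = 2.100 × 0.003094 = 0.006497 m/d
Seepage velocity v = q / n = 0.006497 / 0.24 = 0.02707 m/d
t = L / v = 756 / 0.02707 = 27930 d
   = 27930 / 365 = 76.5 yr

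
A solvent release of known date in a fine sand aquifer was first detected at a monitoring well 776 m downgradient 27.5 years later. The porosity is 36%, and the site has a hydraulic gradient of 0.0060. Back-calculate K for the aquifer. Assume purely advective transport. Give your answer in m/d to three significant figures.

4.64 m/d

t = 27.5 years = 10040 d
v = L / t = 776 / 10040 = 0.07731 m/d
K = v · n / i = 0.07731 × 0.36 / 0.0060 = 4.64 m/d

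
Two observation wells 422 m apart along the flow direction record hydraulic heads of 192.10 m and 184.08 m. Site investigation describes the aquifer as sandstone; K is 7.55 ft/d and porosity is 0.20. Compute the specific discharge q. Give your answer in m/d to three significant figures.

Hydraulic gradient i = (192.10 − 184.08) / 422 = 8.02 / 422 = 0.01900
K = 7.55 ft/d × 0.3048 = 2.301 m/d
q = Ki = 2.301 × 0.01900 = 0.04373 m/d

0.0437 m/d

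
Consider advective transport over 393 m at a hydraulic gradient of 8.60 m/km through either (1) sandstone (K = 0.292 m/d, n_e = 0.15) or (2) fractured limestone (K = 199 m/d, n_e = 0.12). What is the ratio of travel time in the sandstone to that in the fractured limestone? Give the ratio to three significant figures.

852

Unit 1 (sandstone): v = 0.292×0.0086/0.15 = 0.01674 m/d, t = 393/0.01674 = 23470 d
Unit 2 (fractured limestone): v = 199×0.0086/0.12 = 14.26 m/d, t = 393/14.26 = 27.56 d
t(sandstone) / t(fractured limestone) = 23470/27.56 = 852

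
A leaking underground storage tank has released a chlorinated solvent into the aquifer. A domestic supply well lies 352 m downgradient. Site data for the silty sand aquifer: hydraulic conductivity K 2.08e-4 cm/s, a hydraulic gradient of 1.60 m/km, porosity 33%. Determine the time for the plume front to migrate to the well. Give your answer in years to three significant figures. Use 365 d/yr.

K = 2.08e-4 cm/s × 864 = 0.1797 m/d
q = Ki = 0.1797 × 0.0016 = 2.875e-4 m/d
Seepage velocity v = q / n = 2.875e-4 / 0.33 = 8.713e-4 m/d
t = L / v = 352 / 8.713e-4 = 404000 d
   = 404000 / 365 = 1110 yr

1110 years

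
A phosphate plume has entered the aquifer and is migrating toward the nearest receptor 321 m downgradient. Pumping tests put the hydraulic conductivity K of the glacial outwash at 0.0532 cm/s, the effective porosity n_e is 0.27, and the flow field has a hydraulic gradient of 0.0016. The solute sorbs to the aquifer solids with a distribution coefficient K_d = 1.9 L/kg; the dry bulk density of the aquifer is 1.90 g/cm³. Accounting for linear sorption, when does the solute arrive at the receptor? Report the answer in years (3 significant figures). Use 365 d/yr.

46.4 years

K = 0.0532 cm/s × 864 = 45.96 m/d
Darcy flux q = K·i = 45.96 × 0.0016 = 0.07354 m/d
v = Ki/n = 45.96·0.0016/0.27 = 0.2724 m/d
Retardation R = 1 + ρ_b·K_d/n = 1 + 1.90×1.9/0.27 = 14.37
Contaminant velocity v_c = v/R = 0.2724/14.37 = 0.01895 m/d
t = L/v_c = 321/0.01895 = 16940 d
   = 16940/365 = 46.4 yr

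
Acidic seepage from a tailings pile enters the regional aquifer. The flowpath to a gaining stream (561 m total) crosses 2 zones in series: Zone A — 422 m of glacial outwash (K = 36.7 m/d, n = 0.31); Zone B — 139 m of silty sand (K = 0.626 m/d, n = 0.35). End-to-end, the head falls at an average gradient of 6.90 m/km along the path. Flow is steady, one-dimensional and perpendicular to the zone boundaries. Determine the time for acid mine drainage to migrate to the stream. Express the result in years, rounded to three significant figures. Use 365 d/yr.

Continuity: the same q passes through each zone, so ΔH = q·Σ(L_j/K_j) — the zones act as resistances in series.
Σ(L/K) = 422/36.7 + 139/0.626 = 11.50 + 222.0 = 233.5 d
K_eq = L_total / Σ(L/K) = 561 / 233.5 = 2.402 m/d
q = K_eq · i = 2.402 × 0.0069 = 0.01657 m/d (same in every zone)
Zone A: v = q/n = 0.01657/0.31 = 0.05347 m/d → t_A = 422/0.05347 = 7893 d
Zone B: v = q/n = 0.01657/0.35 = 0.04736 m/d → t_B = 139/0.04736 = 2935 d
Total t = 7893 + 2935 = 10830 d
   = 10830 / 365 = 29.7 yr

29.7 years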